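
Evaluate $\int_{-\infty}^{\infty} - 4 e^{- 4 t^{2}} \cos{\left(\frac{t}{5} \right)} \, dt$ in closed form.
$- \frac{2 \sqrt{\pi}}{e^{\frac{1}{400}}}$

Define $I(b) = \int_{-\infty}^{\infty} - 4 e^{- 4 t^{2}} \cos{\left(b t \right)} \, dt$.

Differentiating under the integral sign,
$$I'(b) = \int_{-\infty}^{\infty} 4 t e^{- 4 t^{2}} \sin{\left(b t \right)} \, dt.$$

Integrate $\int_{-\infty}^{\infty} t \sin(b t)\, e^{- 4 t^{2}}\, dt$ by parts with $u = \sin(b t)$ and $dv = t\, e^{- 4 t^{2}}\, dt$, giving $v = - \frac{e^{- 4 t^{2}}}{8}$. The boundary term vanishes and
$$\int_{-\infty}^{\infty} t \sin(b t)\, e^{- 4 t^{2}}\, dt = \frac{b}{8} \int_{-\infty}^{\infty} \cos(b t)\, e^{- 4 t^{2}}\, dt,$$
so $I'(b) = - \frac{b}{8}\, I(b)$.

This is a separable first-order ODE; solving with the initial condition $I(0) = \int_{-\infty}^{\infty} - 4 e^{- 4 t^{2}}\,dt = - 2 \sqrt{\pi}$ gives
$$I(b) = - 2 \sqrt{\pi} e^{- \frac{b^{2}}{16}}.$$

Setting $b = \frac{1}{5}$:
$$I = - \frac{2 \sqrt{\pi}}{e^{\frac{1}{400}}}.$$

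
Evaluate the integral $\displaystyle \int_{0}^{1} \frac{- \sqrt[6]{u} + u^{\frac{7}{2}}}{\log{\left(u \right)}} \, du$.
$\log{\left(\frac{27}{7} \right)}$

Consider the one-parameter family: let $I(a) = \int_{0}^{1} \frac{- \sqrt[6]{u} + u^{a}}{\log{\left(u \right)}} \, du$.

Since $\dfrac{\partial}{\partial a}\,u^{a} = u^{a} \ln u$, the $\ln u$ in the denominator cancels and
$$\frac{dI}{da} = \int_{0}^{1} u^{a} \, du = \left[\frac{u^{a+1}}{a+1}\right]_0^1 = \frac{1}{a + 1}.$$

Integrating with respect to $a$ gives $I(a) = \log{\left(\frac{6 a}{7} + \frac{6}{7} \right)} + C$.

At $a = \frac{1}{6}$ the integrand is identically $0$, so $I(\frac{1}{6}) = 0$. The closed form gives $0$, hence $C = 0$.

Setting $a = \frac{7}{2}$:
$$I = \log{\left(\frac{27}{7} \right)}.$$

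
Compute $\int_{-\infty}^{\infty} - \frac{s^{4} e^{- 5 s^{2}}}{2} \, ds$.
$- \frac{3 \sqrt{5} \sqrt{\pi}}{1000}$

Begin with the known integral
$$J(a) = \int_{-\infty}^{\infty} - \frac{e^{- a s^{2}}}{2} \, ds = - \frac{\sqrt{\pi}}{2 \sqrt{a}}.$$

Differentiating under the integral sign brings down a factor of $(-s^2)$:
$$\frac{dJ}{da} = \int_{-\infty}^{\infty} \frac{s^{2} e^{- a s^{2}}}{2} \, ds = \frac{\sqrt{\pi}}{4 a^{\frac{3}{2}}}.$$

Repeating twice in total — each differentiation brings down another $(-s^2)$ — gives
$$\frac{d^{2}J}{da^{2}} = \int_{-\infty}^{\infty} - \frac{s^{4} e^{- a s^{2}}}{2} \, ds = - \frac{3 \sqrt{\pi}}{8 a^{\frac{5}{2}}},$$
and the integrand here is exactly the target integrand, so $I = - \frac{3 \sqrt{\pi}}{8 a^{\frac{5}{2}}}$.

Setting $a = 5$:
$$I = - \frac{3 \sqrt{5} \sqrt{\pi}}{1000}.$$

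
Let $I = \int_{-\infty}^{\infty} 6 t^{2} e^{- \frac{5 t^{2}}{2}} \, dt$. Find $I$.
$\frac{6 \sqrt{10} \sqrt{\pi}}{25}$

Start from the elementary integral
$$J(a) = \int_{-\infty}^{\infty} 6 e^{- a t^{2}} \, dt = \frac{6 \sqrt{\pi}}{\sqrt{a}}.$$

Differentiating under the integral sign brings down a factor of $(-t^2)$:
$$\frac{dJ}{da} = \int_{-\infty}^{\infty} - 6 t^{2} e^{- a t^{2}} \, dt = - \frac{3 \sqrt{\pi}}{a^{\frac{3}{2}}}.$$

The integral on the left is $-I$, so $I = \frac{3 \sqrt{\pi}}{a^{\frac{3}{2}}}$.

Setting $a = \frac{5}{2}$:
$$I = \frac{6 \sqrt{10} \sqrt{\pi}}{25}.$$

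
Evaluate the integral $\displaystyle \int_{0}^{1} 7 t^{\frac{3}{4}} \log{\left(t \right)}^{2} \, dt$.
$\frac{128}{49}$

Start from the elementary integral
$$J(a) = \int_{0}^{1} 7 t^{a} \, dt = \frac{7}{a + 1}.$$

Differentiating under the integral sign brings down a factor of $\ln t$:
$$\frac{dJ}{da} = \int_{0}^{1} 7 t^{a} \log{\left(t \right)} \, dt = - \frac{7}{\left(a + 1\right)^{2}}.$$

Repeating twice in total — each differentiation brings down another $\ln t$ — gives
$$\frac{d^{2}J}{da^{2}} = \int_{0}^{1} 7 t^{a} \log{\left(t \right)}^{2} \, dt = \frac{14}{\left(a + 1\right)^{3}},$$
and the integrand here is exactly the target integrand, so $I = \frac{14}{\left(a + 1\right)^{3}}$.

Setting $a = \frac{3}{4}$:
$$I = \frac{128}{49}.$$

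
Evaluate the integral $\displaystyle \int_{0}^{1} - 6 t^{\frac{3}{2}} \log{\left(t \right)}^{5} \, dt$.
$\frac{9216}{3125}$

Begin with the known integral
$$J(a) = \int_{0}^{1} - 6 t^{a} \, dt = - \frac{6}{a + 1}.$$

Differentiating under the integral sign brings down a factor of $\ln t$:
$$\frac{dJ}{da} = \int_{0}^{1} - 6 t^{a} \log{\left(t \right)} \, dt = \frac{6}{\left(a + 1\right)^{2}}.$$

Repeating $5$ times in total — each differentiation brings down another $\ln t$ — gives
$$\frac{d^{5}J}{da^{5}} = \int_{0}^{1} - 6 t^{a} \log{\left(t \right)}^{5} \, dt = \frac{720}{\left(a + 1\right)^{6}},$$
and the integrand here is exactly the target integrand, so $I = \frac{720}{\left(a + 1\right)^{6}}$.

Setting $a = \frac{3}{2}$:
$$I = \frac{9216}{3125}.$$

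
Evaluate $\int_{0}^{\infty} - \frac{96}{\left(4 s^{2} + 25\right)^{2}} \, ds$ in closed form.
$- \frac{12 \pi}{125}$

Start from the standard arctangent integral
$$J(a) = \int_{0}^{\infty} - \frac{6}{a^{2} + s^{2}} \, ds = - \frac{3 \pi}{a}.$$

Differentiating under the integral sign with respect to $a$,
$$\frac{dJ}{da} = \int_{0}^{\infty} \frac{12 a}{\left(a^{2} + s^{2}\right)^{2}} \, ds = \frac{3 \pi}{a^{2}},$$
so $\int_{0}^{\infty} - \frac{6}{\left(a^{2} + s^{2}\right)^{2}} \, ds = - \frac{3 \pi}{2 a^{3}}$.

Setting $a = \frac{5}{2}$:
$$I = - \frac{12 \pi}{125}.$$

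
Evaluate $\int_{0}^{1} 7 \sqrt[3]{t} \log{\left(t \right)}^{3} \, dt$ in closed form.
$- \frac{1701}{128}$

Start from the elementary integral
$$J(a) = \int_{0}^{1} 7 t^{a} \, dt = \frac{7}{a + 1}.$$

Differentiating under the integral sign brings down a factor of $\ln t$:
$$\frac{dJ}{da} = \int_{0}^{1} 7 t^{a} \log{\left(t \right)} \, dt = - \frac{7}{\left(a + 1\right)^{2}}.$$

Repeating $3$ times in total — each differentiation brings down another $\ln t$ — gives
$$\frac{d^{3}J}{da^{3}} = \int_{0}^{1} 7 t^{a} \log{\left(t \right)}^{3} \, dt = - \frac{42}{\left(a + 1\right)^{4}},$$
and the integrand here is exactly the target integrand, so $I = - \frac{42}{\left(a + 1\right)^{4}}$.

Setting $a = \frac{1}{3}$:
$$I = - \frac{1701}{128}.$$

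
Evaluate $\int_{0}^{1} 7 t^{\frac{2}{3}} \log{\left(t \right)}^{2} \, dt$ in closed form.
$\frac{378}{125}$

Begin with the known integral
$$J(a) = \int_{0}^{1} 7 t^{a} \, dt = \frac{7}{a + 1}.$$

Differentiating under the integral sign brings down a factor of $\ln t$:
$$\frac{dJ}{da} = \int_{0}^{1} 7 t^{a} \log{\left(t \right)} \, dt = - \frac{7}{\left(a + 1\right)^{2}}.$$

Repeating twice in total — each differentiation brings down another $\ln t$ — gives
$$\frac{d^{2}J}{da^{2}} = \int_{0}^{1} 7 t^{a} \log{\left(t \right)}^{2} \, dt = \frac{14}{\left(a + 1\right)^{3}},$$
and the integrand here is exactly the target integrand, so $I = \frac{14}{\left(a + 1\right)^{3}}$.

Setting $a = \frac{2}{3}$:
$$I = \frac{378}{125}.$$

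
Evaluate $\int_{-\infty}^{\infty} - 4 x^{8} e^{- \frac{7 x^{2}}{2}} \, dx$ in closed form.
$- \frac{60 \sqrt{14} \sqrt{\pi}}{2401}$

Start from the elementary integral
$$J(a) = \int_{-\infty}^{\infty} - 4 e^{- a x^{2}} \, dx = - \frac{4 \sqrt{\pi}}{\sqrt{a}}.$$

Differentiating under the integral sign brings down a factor of $(-x^2)$:
$$\frac{dJ}{da} = \int_{-\infty}^{\infty} 4 x^{2} e^{- a x^{2}} \, dx = \frac{2 \sqrt{\pi}}{a^{\frac{3}{2}}}.$$

Repeating $4$ times in total — each differentiation brings down another $(-x^2)$ — gives
$$\frac{d^{4}J}{da^{4}} = \int_{-\infty}^{\infty} - 4 x^{8} e^{- a x^{2}} \, dx = - \frac{105 \sqrt{\pi}}{4 a^{\frac{9}{2}}},$$
and the integrand here is exactly the target integrand, so $I = - \frac{105 \sqrt{\pi}}{4 a^{\frac{9}{2}}}$.

Setting $a = \frac{7}{2}$:
$$I = - \frac{60 \sqrt{14} \sqrt{\pi}}{2401}.$$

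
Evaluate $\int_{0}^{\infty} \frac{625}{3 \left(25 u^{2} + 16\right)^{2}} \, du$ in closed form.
$\frac{125 \pi}{768}$

Recall the elementary integral
$$J(a) = \int_{0}^{\infty} \frac{1}{3 \left(a^{2} + u^{2}\right)} \, du = \frac{\pi}{6 a}.$$

Differentiating under the integral sign with respect to $a$,
$$\frac{dJ}{da} = \int_{0}^{\infty} - \frac{2 a}{3 \left(a^{2} + u^{2}\right)^{2}} \, du = - \frac{\pi}{6 a^{2}},$$
so $\int_{0}^{\infty} \frac{1}{3 \left(a^{2} + u^{2}\right)^{2}} \, du = \frac{\pi}{12 a^{3}}$.

Setting $a = \frac{4}{5}$:
$$I = \frac{125 \pi}{768}.$$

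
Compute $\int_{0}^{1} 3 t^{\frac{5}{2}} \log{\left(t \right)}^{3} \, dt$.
$- \frac{288}{2401}$

Start from the elementary integral
$$J(a) = \int_{0}^{1} 3 t^{a} \, dt = \frac{3}{a + 1}.$$

Differentiating under the integral sign brings down a factor of $\ln t$:
$$\frac{dJ}{da} = \int_{0}^{1} 3 t^{a} \log{\left(t \right)} \, dt = - \frac{3}{\left(a + 1\right)^{2}}.$$

Repeating $3$ times in total — each differentiation brings down another $\ln t$ — gives
$$\frac{d^{3}J}{da^{3}} = \int_{0}^{1} 3 t^{a} \log{\left(t \right)}^{3} \, dt = - \frac{18}{\left(a + 1\right)^{4}},$$
and the integrand here is exactly the target integrand, so $I = - \frac{18}{\left(a + 1\right)^{4}}$.

Setting $a = \frac{5}{2}$:
$$I = - \frac{288}{2401}.$$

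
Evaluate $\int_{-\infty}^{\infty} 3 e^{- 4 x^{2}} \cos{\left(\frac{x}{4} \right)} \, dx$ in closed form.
$\frac{3 \sqrt{\pi}}{2 e^{\frac{1}{256}}}$

Treat the cosine frequency as a parameter and define $I(b) = \int_{-\infty}^{\infty} 3 e^{- 4 x^{2}} \cos{\left(b x \right)} \, dx$.

Differentiating under the integral sign,
$$I'(b) = \int_{-\infty}^{\infty} - 3 x e^{- 4 x^{2}} \sin{\left(b x \right)} \, dx.$$

Integrate $\int_{-\infty}^{\infty} x \sin(b x)\, e^{- 4 x^{2}}\, dx$ by parts with $u = \sin(b x)$ and $dv = x\, e^{- 4 x^{2}}\, dx$, giving $v = - \frac{e^{- 4 x^{2}}}{8}$. The boundary term vanishes and
$$\int_{-\infty}^{\infty} x \sin(b x)\, e^{- 4 x^{2}}\, dx = \frac{b}{8} \int_{-\infty}^{\infty} \cos(b x)\, e^{- 4 x^{2}}\, dx,$$
so $I'(b) = - \frac{b}{8}\, I(b)$.

This is a separable first-order ODE; solving with the initial condition $I(0) = \int_{-\infty}^{\infty} 3 e^{- 4 x^{2}}\,dx = \frac{3 \sqrt{\pi}}{2}$ gives
$$I(b) = \frac{3 \sqrt{\pi} e^{- \frac{b^{2}}{16}}}{2}.$$

Setting $b = \frac{1}{4}$:
$$I = \frac{3 \sqrt{\pi}}{2 e^{\frac{1}{256}}}.$$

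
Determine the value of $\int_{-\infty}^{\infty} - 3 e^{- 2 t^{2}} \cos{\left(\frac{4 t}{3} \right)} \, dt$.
$- \frac{3 \sqrt{2} \sqrt{\pi}}{2 e^{\frac{2}{9}}}$

Treat the cosine frequency as a parameter and define $I(b) = \int_{-\infty}^{\infty} - 3 e^{- 2 t^{2}} \cos{\left(b t \right)} \, dt$.

Differentiating under the integral sign,
$$I'(b) = \int_{-\infty}^{\infty} 3 t e^{- 2 t^{2}} \sin{\left(b t \right)} \, dt.$$

Integrate $\int_{-\infty}^{\infty} t \sin(b t)\, e^{- 2 t^{2}}\, dt$ by parts with $u = \sin(b t)$ and $dv = t\, e^{- 2 t^{2}}\, dt$, giving $v = - \frac{e^{- 2 t^{2}}}{4}$. The boundary term vanishes and
$$\int_{-\infty}^{\infty} t \sin(b t)\, e^{- 2 t^{2}}\, dt = \frac{b}{4} \int_{-\infty}^{\infty} \cos(b t)\, e^{- 2 t^{2}}\, dt,$$
so $I'(b) = - \frac{b}{4}\, I(b)$.

This is a separable first-order ODE; solving with the initial condition $I(0) = \int_{-\infty}^{\infty} - 3 e^{- 2 t^{2}}\,dt = - \frac{3 \sqrt{2} \sqrt{\pi}}{2}$ gives
$$I(b) = - \frac{3 \sqrt{2} \sqrt{\pi} e^{- \frac{b^{2}}{8}}}{2}.$$

Setting $b = \frac{4}{3}$:
$$I = - \frac{3 \sqrt{2} \sqrt{\pi}}{2 e^{\frac{2}{9}}}.$$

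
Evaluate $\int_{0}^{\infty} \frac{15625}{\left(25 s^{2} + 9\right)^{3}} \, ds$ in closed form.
$\frac{3125 \pi}{1296}$

Start from the standard arctangent integral
$$J(a) = \int_{0}^{\infty} \frac{1}{a^{2} + s^{2}} \, ds = \frac{\pi}{2 a}.$$

Differentiating under the integral sign with respect to $a$,
$$\frac{dJ}{da} = \int_{0}^{\infty} - \frac{2 a}{\left(a^{2} + s^{2}\right)^{2}} \, ds = - \frac{\pi}{2 a^{2}},$$
so $\int_{0}^{\infty} \frac{1}{\left(a^{2} + s^{2}\right)^{2}} \, ds = \frac{\pi}{4 a^{3}}$.

Repeating — each differentiation of $1/(s^2+a^2)^j$ produces $-2ja/(s^2+a^2)^{j+1}$ — and dividing through by $-2ja$ at each step yields, after $2$ differentiations in total,
$$\int_{0}^{\infty} \frac{1}{\left(a^{2} + s^{2}\right)^{3}} \, ds = \frac{3 \pi}{16 a^{5}}.$$

Setting $a = \frac{3}{5}$:
$$I = \frac{3125 \pi}{1296}.$$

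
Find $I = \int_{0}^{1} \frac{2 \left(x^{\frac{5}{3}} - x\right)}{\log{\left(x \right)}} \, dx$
$\log{\left(\frac{16}{9} \right)}$

Introduce a parameter $a$ in the exponent: let $I(a) = \int_{0}^{1} \frac{2 \left(- x + x^{a}\right)}{\log{\left(x \right)}} \, dx$.

Since $\dfrac{\partial}{\partial a}\,x^{a} = x^{a} \ln x$, the $\ln x$ in the denominator cancels and
$$\frac{dI}{da} = \int_{0}^{1} 2 x^{a} \, dx = 2 \left[\frac{x^{a+1}}{a+1}\right]_0^1 = \frac{2}{a + 1}.$$

Integrating with respect to $a$ gives $I(a) = \log{\left(\frac{\left(a + 1\right)^{2}}{4} \right)} + C$.

At $a = 1$ the integrand is identically $0$, so $I(1) = 0$. The closed form gives $0$, hence $C = 0$.

Setting $a = \frac{5}{3}$:
$$I = \log{\left(\frac{16}{9} \right)}.$$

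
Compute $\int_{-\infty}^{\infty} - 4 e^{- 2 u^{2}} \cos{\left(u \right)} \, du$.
$- \frac{2 \sqrt{2} \sqrt{\pi}}{e^{\frac{1}{8}}}$

Define $I(b) = \int_{-\infty}^{\infty} - 4 e^{- 2 u^{2}} \cos{\left(b u \right)} \, du$.

Differentiating under the integral sign,
$$I'(b) = \int_{-\infty}^{\infty} 4 u e^{- 2 u^{2}} \sin{\left(b u \right)} \, du.$$

Integrate $\int_{-\infty}^{\infty} u \sin(b u)\, e^{- 2 u^{2}}\, du$ by parts with $w = \sin(b u)$ and $dv = u\, e^{- 2 u^{2}}\, du$, giving $v = - \frac{e^{- 2 u^{2}}}{4}$. The boundary term vanishes and
$$\int_{-\infty}^{\infty} u \sin(b u)\, e^{- 2 u^{2}}\, du = \frac{b}{4} \int_{-\infty}^{\infty} \cos(b u)\, e^{- 2 u^{2}}\, du,$$
so $I'(b) = - \frac{b}{4}\, I(b)$.

This is a separable first-order ODE; solving with the initial condition $I(0) = \int_{-\infty}^{\infty} - 4 e^{- 2 u^{2}}\,du = - 2 \sqrt{2} \sqrt{\pi}$ gives
$$I(b) = - 2 \sqrt{2} \sqrt{\pi} e^{- \frac{b^{2}}{8}}.$$

Setting $b = 1$:
$$I = - \frac{2 \sqrt{2} \sqrt{\pi}}{e^{\frac{1}{8}}}.$$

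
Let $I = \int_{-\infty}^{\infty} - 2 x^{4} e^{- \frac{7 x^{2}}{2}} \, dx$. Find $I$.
$- \frac{6 \sqrt{14} \sqrt{\pi}}{343}$

Begin with the known integral
$$J(a) = \int_{-\infty}^{\infty} - 2 e^{- a x^{2}} \, dx = - \frac{2 \sqrt{\pi}}{\sqrt{a}}.$$

Differentiating under the integral sign brings down a factor of $(-x^2)$:
$$\frac{dJ}{da} = \int_{-\infty}^{\infty} 2 x^{2} e^{- a x^{2}} \, dx = \frac{\sqrt{\pi}}{a^{\frac{3}{2}}}.$$

Repeating twice in total — each differentiation brings down another $(-x^2)$ — gives
$$\frac{d^{2}J}{da^{2}} = \int_{-\infty}^{\infty} - 2 x^{4} e^{- a x^{2}} \, dx = - \frac{3 \sqrt{\pi}}{2 a^{\frac{5}{2}}},$$
and the integrand here is exactly the target integrand, so $I = - \frac{3 \sqrt{\pi}}{2 a^{\frac{5}{2}}}$.

Setting $a = \frac{7}{2}$:
$$I = - \frac{6 \sqrt{14} \sqrt{\pi}}{343}.$$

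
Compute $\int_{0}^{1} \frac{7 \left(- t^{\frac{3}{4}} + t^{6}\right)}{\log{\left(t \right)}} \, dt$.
$\log{\left(16384 \right)}$

Introduce a parameter $a$ in the exponent: let $I(a) = \int_{0}^{1} \frac{7 \left(t^{6} - t^{a}\right)}{\log{\left(t \right)}} \, dt$.

Since $\dfrac{\partial}{\partial a}\,t^{a} = t^{a} \ln t$, the $\ln t$ in the denominator cancels and
$$\frac{dI}{da} = \int_{0}^{1} -7 t^{a} \, dt = -7 \left[\frac{t^{a+1}}{a+1}\right]_0^1 = - \frac{7}{a + 1}.$$

Integrating with respect to $a$ gives $I(a) = \log{\left(\frac{823543}{\left(a + 1\right)^{7}} \right)} + C$.

At $a = 6$ the integrand is identically $0$, so $I(6) = 0$. The closed form gives $0$, hence $C = 0$.

Setting $a = \frac{3}{4}$:
$$I = \log{\left(16384 \right)}.$$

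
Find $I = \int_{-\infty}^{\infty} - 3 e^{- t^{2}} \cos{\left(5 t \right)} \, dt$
$- \frac{3 \sqrt{\pi}}{e^{\frac{25}{4}}}$

Define $I(b) = \int_{-\infty}^{\infty} - 3 e^{- t^{2}} \cos{\left(b t \right)} \, dt$.

Differentiating under the integral sign,
$$I'(b) = \int_{-\infty}^{\infty} 3 t e^{- t^{2}} \sin{\left(b t \right)} \, dt.$$

Integrate $\int_{-\infty}^{\infty} t \sin(b t)\, e^{- t^{2}}\, dt$ by parts with $u = \sin(b t)$ and $dv = t\, e^{- t^{2}}\, dt$, giving $v = - \frac{e^{- t^{2}}}{2}$. The boundary term vanishes and
$$\int_{-\infty}^{\infty} t \sin(b t)\, e^{- t^{2}}\, dt = \frac{b}{2} \int_{-\infty}^{\infty} \cos(b t)\, e^{- t^{2}}\, dt,$$
so $I'(b) = - \frac{b}{2}\, I(b)$.

This is a separable first-order ODE; solving with the initial condition $I(0) = \int_{-\infty}^{\infty} - 3 e^{- t^{2}}\,dt = - 3 \sqrt{\pi}$ gives
$$I(b) = - 3 \sqrt{\pi} e^{- \frac{b^{2}}{4}}.$$

Setting $b = 5$:
$$I = - \frac{3 \sqrt{\pi}}{e^{\frac{25}{4}}}.$$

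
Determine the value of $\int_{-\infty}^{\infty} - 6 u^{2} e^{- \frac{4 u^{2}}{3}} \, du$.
$- \frac{9 \sqrt{3} \sqrt{\pi}}{8}$

Begin with the known integral
$$J(a) = \int_{-\infty}^{\infty} - 6 e^{- a u^{2}} \, du = - \frac{6 \sqrt{\pi}}{\sqrt{a}}.$$

Differentiating under the integral sign brings down a factor of $(-u^2)$:
$$\frac{dJ}{da} = \int_{-\infty}^{\infty} 6 u^{2} e^{- a u^{2}} \, du = \frac{3 \sqrt{\pi}}{a^{\frac{3}{2}}}.$$

The integral on the left is $-I$, so $I = - \frac{3 \sqrt{\pi}}{a^{\frac{3}{2}}}$.

Setting $a = \frac{4}{3}$:
$$I = - \frac{9 \sqrt{3} \sqrt{\pi}}{8}.$$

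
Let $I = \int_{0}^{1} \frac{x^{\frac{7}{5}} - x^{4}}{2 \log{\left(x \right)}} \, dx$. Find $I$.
$- \log{\left(5 \right)} + \frac{\log{\left(12 \right)}}{2}$

Introduce a parameter $a$ in the exponent: let $I(a) = \int_{0}^{1} \frac{x^{\frac{7}{5}} - x^{a}}{2 \log{\left(x \right)}} \, dx$.

Since $\dfrac{\partial}{\partial a}\,x^{a} = x^{a} \ln x$, the $\ln x$ in the denominator cancels and
$$\frac{dI}{da} = \int_{0}^{1} - \frac{1}{2} x^{a} \, dx = - \frac{1}{2} \left[\frac{x^{a+1}}{a+1}\right]_0^1 = - \frac{1}{2 a + 2}.$$

Integrating with respect to $a$ gives $I(a) = - \frac{\log{\left(a + 1 \right)}}{2} - \frac{\log{\left(5 \right)}}{2} + \frac{\log{\left(12 \right)}}{2} + C$.

At $a = \frac{7}{5}$ the integrand is identically $0$, so $I(\frac{7}{5}) = 0$. The closed form gives $0$, hence $C = 0$.

Setting $a = 4$:
$$I = - \log{\left(5 \right)} + \frac{\log{\left(12 \right)}}{2}.$$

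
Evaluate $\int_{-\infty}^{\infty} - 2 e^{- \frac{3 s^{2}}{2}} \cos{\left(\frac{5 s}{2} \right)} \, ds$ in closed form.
$- \frac{2 \sqrt{6} \sqrt{\pi}}{3 e^{\frac{25}{24}}}$

Treat the cosine frequency as a parameter and define $I(b) = \int_{-\infty}^{\infty} - 2 e^{- \frac{3 s^{2}}{2}} \cos{\left(b s \right)} \, ds$.

Differentiating under the integral sign,
$$I'(b) = \int_{-\infty}^{\infty} 2 s e^{- \frac{3 s^{2}}{2}} \sin{\left(b s \right)} \, ds.$$

Integrate $\int_{-\infty}^{\infty} s \sin(b s)\, e^{- \frac{3 s^{2}}{2}}\, ds$ by parts with $u = \sin(b s)$ and $dv = s\, e^{- \frac{3 s^{2}}{2}}\, ds$, giving $v = - \frac{e^{- \frac{3 s^{2}}{2}}}{3}$. The boundary term vanishes and
$$\int_{-\infty}^{\infty} s \sin(b s)\, e^{- \frac{3 s^{2}}{2}}\, ds = \frac{b}{3} \int_{-\infty}^{\infty} \cos(b s)\, e^{- \frac{3 s^{2}}{2}}\, ds,$$
so $I'(b) = - \frac{b}{3}\, I(b)$.

This is a separable first-order ODE; solving with the initial condition $I(0) = \int_{-\infty}^{\infty} - 2 e^{- \frac{3 s^{2}}{2}}\,ds = - \frac{2 \sqrt{6} \sqrt{\pi}}{3}$ gives
$$I(b) = - \frac{2 \sqrt{6} \sqrt{\pi} e^{- \frac{b^{2}}{6}}}{3}.$$

Setting $b = \frac{5}{2}$:
$$I = - \frac{2 \sqrt{6} \sqrt{\pi}}{3 e^{\frac{25}{24}}}.$$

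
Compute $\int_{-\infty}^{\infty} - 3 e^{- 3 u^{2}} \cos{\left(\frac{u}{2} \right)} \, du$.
$- \frac{\sqrt{3} \sqrt{\pi}}{e^{\frac{1}{48}}}$

Define $I(b) = \int_{-\infty}^{\infty} - 3 e^{- 3 u^{2}} \cos{\left(b u \right)} \, du$.

Differentiating under the integral sign,
$$I'(b) = \int_{-\infty}^{\infty} 3 u e^{- 3 u^{2}} \sin{\left(b u \right)} \, du.$$

Integrate $\int_{-\infty}^{\infty} u \sin(b u)\, e^{- 3 u^{2}}\, du$ by parts with $w = \sin(b u)$ and $dv = u\, e^{- 3 u^{2}}\, du$, giving $v = - \frac{e^{- 3 u^{2}}}{6}$. The boundary term vanishes and
$$\int_{-\infty}^{\infty} u \sin(b u)\, e^{- 3 u^{2}}\, du = \frac{b}{6} \int_{-\infty}^{\infty} \cos(b u)\, e^{- 3 u^{2}}\, du,$$
so $I'(b) = - \frac{b}{6}\, I(b)$.

This is a separable first-order ODE; solving with the initial condition $I(0) = \int_{-\infty}^{\infty} - 3 e^{- 3 u^{2}}\,du = - \sqrt{3} \sqrt{\pi}$ gives
$$I(b) = - \sqrt{3} \sqrt{\pi} e^{- \frac{b^{2}}{12}}.$$

Setting $b = \frac{1}{2}$:
$$I = - \frac{\sqrt{3} \sqrt{\pi}}{e^{\frac{1}{48}}}.$$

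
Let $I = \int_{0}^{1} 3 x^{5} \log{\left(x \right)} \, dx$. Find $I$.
$- \frac{1}{12}$

Consider the simpler parametrised integral
$$J(a) = \int_{0}^{1} 3 x^{a} \, dx = \frac{3}{a + 1}.$$

Differentiating under the integral sign brings down a factor of $\ln x$:
$$\frac{dJ}{da} = \int_{0}^{1} 3 x^{a} \log{\left(x \right)} \, dx = - \frac{3}{\left(a + 1\right)^{2}}.$$

The integral on the left is $I$, so $I = - \frac{3}{\left(a + 1\right)^{2}}$.

Setting $a = 5$:
$$I = - \frac{1}{12}.$$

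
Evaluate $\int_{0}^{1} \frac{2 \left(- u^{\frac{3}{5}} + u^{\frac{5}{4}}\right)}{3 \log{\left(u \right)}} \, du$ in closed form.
$\log{\left(\frac{3 \cdot 2^{\frac{2}{3}} \sqrt[3]{75}}{16} \right)}$

Consider the one-parameter family: let $I(a) = \int_{0}^{1} \frac{2 \left(u^{\frac{5}{4}} - u^{a}\right)}{3 \log{\left(u \right)}} \, du$.

Since $\dfrac{\partial}{\partial a}\,u^{a} = u^{a} \ln u$, the $\ln u$ in the denominator cancels and
$$\frac{dI}{da} = \int_{0}^{1} - \frac{2}{3} u^{a} \, du = - \frac{2}{3} \left[\frac{u^{a+1}}{a+1}\right]_0^1 = - \frac{2}{3 a + 3}.$$

Integrating with respect to $a$ gives $I(a) = - \frac{2 \log{\left(a + 1 \right)}}{3} - \frac{4 \log{\left(2 \right)}}{3} + \frac{4 \log{\left(3 \right)}}{3} + C$.

At $a = \frac{5}{4}$ the integrand is identically $0$, so $I(\frac{5}{4}) = 0$. The closed form gives $0$, hence $C = 0$.

Setting $a = \frac{3}{5}$:
$$I = \log{\left(\frac{3 \cdot 2^{\frac{2}{3}} \sqrt[3]{75}}{16} \right)}.$$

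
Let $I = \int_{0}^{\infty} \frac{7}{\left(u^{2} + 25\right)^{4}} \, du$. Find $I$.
$\frac{7 \pi}{500000}$

Recall the elementary integral
$$J(a) = \int_{0}^{\infty} \frac{7}{a^{2} + u^{2}} \, du = \frac{7 \pi}{2 a}.$$

Differentiating under the integral sign with respect to $a$,
$$\frac{dJ}{da} = \int_{0}^{\infty} - \frac{14 a}{\left(a^{2} + u^{2}\right)^{2}} \, du = - \frac{7 \pi}{2 a^{2}},$$
so $\int_{0}^{\infty} \frac{7}{\left(a^{2} + u^{2}\right)^{2}} \, du = \frac{7 \pi}{4 a^{3}}$.

Repeating — each differentiation of $1/(u^2+a^2)^j$ produces $-2ja/(u^2+a^2)^{j+1}$ — and dividing through by $-2ja$ at each step yields, after $3$ differentiations in total,
$$\int_{0}^{\infty} \frac{7}{\left(a^{2} + u^{2}\right)^{4}} \, du = \frac{35 \pi}{32 a^{7}}.$$

Setting $a = 5$:
$$I = \frac{7 \pi}{500000}.$$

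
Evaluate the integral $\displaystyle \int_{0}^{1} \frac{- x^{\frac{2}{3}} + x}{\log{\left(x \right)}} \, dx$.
$\log{\left(\frac{6}{5} \right)}$

Consider the one-parameter family: let $I(a) = \int_{0}^{1} \frac{- x^{\frac{2}{3}} + x^{a}}{\log{\left(x \right)}} \, dx$.

Since $\dfrac{\partial}{\partial a}\,x^{a} = x^{a} \ln x$, the $\ln x$ in the denominator cancels and
$$\frac{dI}{da} = \int_{0}^{1} x^{a} \, dx = \left[\frac{x^{a+1}}{a+1}\right]_0^1 = \frac{1}{a + 1}.$$

Integrating with respect to $a$ gives $I(a) = \log{\left(\frac{3 a}{5} + \frac{3}{5} \right)} + C$.

At $a = \frac{2}{3}$ the integrand is identically $0$, so $I(\frac{2}{3}) = 0$. The closed form gives $0$, hence $C = 0$.

Setting $a = 1$:
$$I = \log{\left(\frac{6}{5} \right)}.$$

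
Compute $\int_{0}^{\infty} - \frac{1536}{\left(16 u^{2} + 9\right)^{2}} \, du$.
$- \frac{32 \pi}{9}$

Begin with the known result
$$J(a) = \int_{0}^{\infty} - \frac{6}{a^{2} + u^{2}} \, du = - \frac{3 \pi}{a}.$$

Differentiating under the integral sign with respect to $a$,
$$\frac{dJ}{da} = \int_{0}^{\infty} \frac{12 a}{\left(a^{2} + u^{2}\right)^{2}} \, du = \frac{3 \pi}{a^{2}},$$
so $\int_{0}^{\infty} - \frac{6}{\left(a^{2} + u^{2}\right)^{2}} \, du = - \frac{3 \pi}{2 a^{3}}$.

Setting $a = \frac{3}{4}$:
$$I = - \frac{32 \pi}{9}.$$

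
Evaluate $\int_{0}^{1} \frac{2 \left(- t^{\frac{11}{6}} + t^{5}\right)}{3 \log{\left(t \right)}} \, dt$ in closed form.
$\log{\left(\frac{6 \sqrt[3]{102}}{17} \right)}$

Introduce a parameter $a$ in the exponent: let $I(a) = \int_{0}^{1} \frac{2 \left(- t^{\frac{11}{6}} + t^{a}\right)}{3 \log{\left(t \right)}} \, dt$.

Since $\dfrac{\partial}{\partial a}\,t^{a} = t^{a} \ln t$, the $\ln t$ in the denominator cancels and
$$\frac{dI}{da} = \int_{0}^{1} \frac{2}{3} t^{a} \, dt = \frac{2}{3} \left[\frac{t^{a+1}}{a+1}\right]_0^1 = \frac{2}{3 \left(a + 1\right)}.$$

Integrating with respect to $a$ gives $I(a) = \log{\left(\frac{\sqrt[3]{17} \cdot 6^{\frac{2}{3}} \left(a + 1\right)^{\frac{2}{3}}}{17} \right)} + C$.

At $a = \frac{11}{6}$ the integrand is identically $0$, so $I(\frac{11}{6}) = 0$. The closed form gives $0$, hence $C = 0$.

Setting $a = 5$:
$$I = \log{\left(\frac{6 \sqrt[3]{102}}{17} \right)}.$$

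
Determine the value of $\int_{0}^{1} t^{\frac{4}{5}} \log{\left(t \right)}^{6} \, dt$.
$\frac{6250000}{531441}$

Consider the simpler parametrised integral
$$J(a) = \int_{0}^{1} t^{a} \, dt = \frac{1}{a + 1}.$$

Differentiating under the integral sign brings down a factor of $\ln t$:
$$\frac{dJ}{da} = \int_{0}^{1} t^{a} \log{\left(t \right)} \, dt = - \frac{1}{\left(a + 1\right)^{2}}.$$

Repeating $6$ times in total — each differentiation brings down another $\ln t$ — gives
$$\frac{d^{6}J}{da^{6}} = \int_{0}^{1} t^{a} \log{\left(t \right)}^{6} \, dt = \frac{720}{\left(a + 1\right)^{7}},$$
and the integrand here is exactly the target integrand, so $I = \frac{720}{\left(a + 1\right)^{7}}$.

Setting $a = \frac{4}{5}$:
$$I = \frac{6250000}{531441}.$$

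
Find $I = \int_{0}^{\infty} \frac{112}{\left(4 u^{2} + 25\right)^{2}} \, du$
$\frac{14 \pi}{125}$

Begin with the known result
$$J(a) = \int_{0}^{\infty} \frac{7}{a^{2} + u^{2}} \, du = \frac{7 \pi}{2 a}.$$

Differentiating under the integral sign with respect to $a$,
$$\frac{dJ}{da} = \int_{0}^{\infty} - \frac{14 a}{\left(a^{2} + u^{2}\right)^{2}} \, du = - \frac{7 \pi}{2 a^{2}},$$
so $\int_{0}^{\infty} \frac{7}{\left(a^{2} + u^{2}\right)^{2}} \, du = \frac{7 \pi}{4 a^{3}}$.

Setting $a = \frac{5}{2}$:
$$I = \frac{14 \pi}{125}.$$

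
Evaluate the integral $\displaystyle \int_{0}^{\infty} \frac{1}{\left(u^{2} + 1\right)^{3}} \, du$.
$\frac{3 \pi}{16}$

Recall the elementary integral
$$J(a) = \int_{0}^{\infty} \frac{1}{a^{2} + u^{2}} \, du = \frac{\pi}{2 a}.$$

Differentiating under the integral sign with respect to $a$,
$$\frac{dJ}{da} = \int_{0}^{\infty} - \frac{2 a}{\left(a^{2} + u^{2}\right)^{2}} \, du = - \frac{\pi}{2 a^{2}},$$
so $\int_{0}^{\infty} \frac{1}{\left(a^{2} + u^{2}\right)^{2}} \, du = \frac{\pi}{4 a^{3}}$.

Repeating — each differentiation of $1/(u^2+a^2)^j$ produces $-2ja/(u^2+a^2)^{j+1}$ — and dividing through by $-2ja$ at each step yields, after $2$ differentiations in total,
$$\int_{0}^{\infty} \frac{1}{\left(a^{2} + u^{2}\right)^{3}} \, du = \frac{3 \pi}{16 a^{5}}.$$

Setting $a = 1$:
$$I = \frac{3 \pi}{16}.$$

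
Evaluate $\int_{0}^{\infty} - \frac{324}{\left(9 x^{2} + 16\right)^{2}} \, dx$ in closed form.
$- \frac{27 \pi}{64}$

Start from the standard arctangent integral
$$J(a) = \int_{0}^{\infty} - \frac{4}{a^{2} + x^{2}} \, dx = - \frac{2 \pi}{a}.$$

Differentiating under the integral sign with respect to $a$,
$$\frac{dJ}{da} = \int_{0}^{\infty} \frac{8 a}{\left(a^{2} + x^{2}\right)^{2}} \, dx = \frac{2 \pi}{a^{2}},$$
so $\int_{0}^{\infty} - \frac{4}{\left(a^{2} + x^{2}\right)^{2}} \, dx = - \frac{\pi}{a^{3}}$.

Setting $a = \frac{4}{3}$:
$$I = - \frac{27 \pi}{64}.$$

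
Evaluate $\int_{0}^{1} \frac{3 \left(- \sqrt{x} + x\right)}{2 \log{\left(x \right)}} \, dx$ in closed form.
$\log{\left(\frac{8 \sqrt{3}}{9} \right)}$

Replace the exponent $\frac{1}{2}$ by a parameter $a$: let $I(a) = \int_{0}^{1} \frac{3 \left(x - x^{a}\right)}{2 \log{\left(x \right)}} \, dx$.

Since $\dfrac{\partial}{\partial a}\,x^{a} = x^{a} \ln x$, the $\ln x$ in the denominator cancels and
$$\frac{dI}{da} = \int_{0}^{1} - \frac{3}{2} x^{a} \, dx = - \frac{3}{2} \left[\frac{x^{a+1}}{a+1}\right]_0^1 = - \frac{3}{2 a + 2}.$$

Integrating with respect to $a$ gives $I(a) = - \frac{3 \log{\left(a + 1 \right)}}{2} + \frac{3 \log{\left(2 \right)}}{2} + C$.

At $a = 1$ the integrand is identically $0$, so $I(1) = 0$. The closed form gives $0$, hence $C = 0$.

Setting $a = \frac{1}{2}$:
$$I = \log{\left(\frac{8 \sqrt{3}}{9} \right)}.$$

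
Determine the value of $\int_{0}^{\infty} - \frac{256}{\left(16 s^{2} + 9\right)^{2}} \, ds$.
$- \frac{16 \pi}{27}$

Start from the standard arctangent integral
$$J(a) = \int_{0}^{\infty} - \frac{1}{a^{2} + s^{2}} \, ds = - \frac{\pi}{2 a}.$$

Differentiating under the integral sign with respect to $a$,
$$\frac{dJ}{da} = \int_{0}^{\infty} \frac{2 a}{\left(a^{2} + s^{2}\right)^{2}} \, ds = \frac{\pi}{2 a^{2}},$$
so $\int_{0}^{\infty} - \frac{1}{\left(a^{2} + s^{2}\right)^{2}} \, ds = - \frac{\pi}{4 a^{3}}$.

Setting $a = \frac{3}{4}$:
$$I = - \frac{16 \pi}{27}.$$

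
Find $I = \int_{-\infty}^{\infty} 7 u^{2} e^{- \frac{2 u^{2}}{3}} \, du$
$\frac{21 \sqrt{6} \sqrt{\pi}}{8}$

Consider the simpler parametrised integral
$$J(a) = \int_{-\infty}^{\infty} 7 e^{- a u^{2}} \, du = \frac{7 \sqrt{\pi}}{\sqrt{a}}.$$

Differentiating under the integral sign brings down a factor of $(-u^2)$:
$$\frac{dJ}{da} = \int_{-\infty}^{\infty} - 7 u^{2} e^{- a u^{2}} \, du = - \frac{7 \sqrt{\pi}}{2 a^{\frac{3}{2}}}.$$

The integral on the left is $-I$, so $I = \frac{7 \sqrt{\pi}}{2 a^{\frac{3}{2}}}$.

Setting $a = \frac{2}{3}$:
$$I = \frac{21 \sqrt{6} \sqrt{\pi}}{8}.$$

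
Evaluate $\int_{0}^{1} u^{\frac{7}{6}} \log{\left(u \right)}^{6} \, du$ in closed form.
$\frac{201553920}{62748517}$

Start from the elementary integral
$$J(a) = \int_{0}^{1} u^{a} \, du = \frac{1}{a + 1}.$$

Differentiating under the integral sign brings down a factor of $\ln u$:
$$\frac{dJ}{da} = \int_{0}^{1} u^{a} \log{\left(u \right)} \, du = - \frac{1}{\left(a + 1\right)^{2}}.$$

Repeating $6$ times in total — each differentiation brings down another $\ln u$ — gives
$$\frac{d^{6}J}{da^{6}} = \int_{0}^{1} u^{a} \log{\left(u \right)}^{6} \, du = \frac{720}{\left(a + 1\right)^{7}},$$
and the integrand here is exactly the target integrand, so $I = \frac{720}{\left(a + 1\right)^{7}}$.

Setting $a = \frac{7}{6}$:
$$I = \frac{201553920}{62748517}.$$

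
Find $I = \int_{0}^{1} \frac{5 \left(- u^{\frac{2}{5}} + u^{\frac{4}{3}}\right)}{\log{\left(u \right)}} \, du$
$- \log{\left(\frac{243}{3125} \right)}$

Consider the one-parameter family: let $I(a) = \int_{0}^{1} \frac{5 \left(u^{\frac{4}{3}} - u^{a}\right)}{\log{\left(u \right)}} \, du$.

Since $\dfrac{\partial}{\partial a}\,u^{a} = u^{a} \ln u$, the $\ln u$ in the denominator cancels and
$$\frac{dI}{da} = \int_{0}^{1} -5 u^{a} \, du = -5 \left[\frac{u^{a+1}}{a+1}\right]_0^1 = - \frac{5}{a + 1}.$$

Integrating with respect to $a$ gives $I(a) = - \log{\left(\frac{243 \left(a + 1\right)^{5}}{16807} \right)} + C$.

At $a = \frac{4}{3}$ the integrand is identically $0$, so $I(\frac{4}{3}) = 0$. The closed form gives $0$, hence $C = 0$.

Setting $a = \frac{2}{5}$:
$$I = - \log{\left(\frac{243}{3125} \right)}.$$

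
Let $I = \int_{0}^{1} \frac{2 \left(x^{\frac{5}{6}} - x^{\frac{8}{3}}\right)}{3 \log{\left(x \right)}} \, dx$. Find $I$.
$- \frac{2 \log{\left(2 \right)}}{3}$

Replace the exponent $\frac{5}{6}$ by a parameter $a$: let $I(a) = \int_{0}^{1} \frac{2 \left(- x^{\frac{8}{3}} + x^{a}\right)}{3 \log{\left(x \right)}} \, dx$.

Since $\dfrac{\partial}{\partial a}\,x^{a} = x^{a} \ln x$, the $\ln x$ in the denominator cancels and
$$\frac{dI}{da} = \int_{0}^{1} \frac{2}{3} x^{a} \, dx = \frac{2}{3} \left[\frac{x^{a+1}}{a+1}\right]_0^1 = \frac{2}{3 \left(a + 1\right)}.$$

Integrating with respect to $a$ gives $I(a) = \log{\left(\frac{\sqrt[3]{11} \cdot 3^{\frac{2}{3}} \left(a + 1\right)^{\frac{2}{3}}}{11} \right)} + C$.

At $a = \frac{8}{3}$ the integrand is identically $0$, so $I(\frac{8}{3}) = 0$. The closed form gives $0$, hence $C = 0$.

Setting $a = \frac{5}{6}$:
$$I = - \frac{2 \log{\left(2 \right)}}{3}.$$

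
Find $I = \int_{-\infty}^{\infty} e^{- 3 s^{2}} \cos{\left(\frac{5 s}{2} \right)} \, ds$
$\frac{\sqrt{3} \sqrt{\pi}}{3 e^{\frac{25}{48}}}$

Let $b$ denote the cosine frequency and define $I(b) = \int_{-\infty}^{\infty} e^{- 3 s^{2}} \cos{\left(b s \right)} \, ds$.

Differentiating under the integral sign,
$$I'(b) = \int_{-\infty}^{\infty} - s e^{- 3 s^{2}} \sin{\left(b s \right)} \, ds.$$

Integrate $\int_{-\infty}^{\infty} s \sin(b s)\, e^{- 3 s^{2}}\, ds$ by parts with $u = \sin(b s)$ and $dv = s\, e^{- 3 s^{2}}\, ds$, giving $v = - \frac{e^{- 3 s^{2}}}{6}$. The boundary term vanishes and
$$\int_{-\infty}^{\infty} s \sin(b s)\, e^{- 3 s^{2}}\, ds = \frac{b}{6} \int_{-\infty}^{\infty} \cos(b s)\, e^{- 3 s^{2}}\, ds,$$
so $I'(b) = - \frac{b}{6}\, I(b)$.

This is a separable first-order ODE; solving with the initial condition $I(0) = \int_{-\infty}^{\infty} e^{- 3 s^{2}}\,ds = \frac{\sqrt{3} \sqrt{\pi}}{3}$ gives
$$I(b) = \frac{\sqrt{3} \sqrt{\pi} e^{- \frac{b^{2}}{12}}}{3}.$$

Setting $b = \frac{5}{2}$:
$$I = \frac{\sqrt{3} \sqrt{\pi}}{3 e^{\frac{25}{48}}}.$$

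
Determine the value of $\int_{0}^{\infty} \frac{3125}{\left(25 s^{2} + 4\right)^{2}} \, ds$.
$\frac{625 \pi}{32}$

Begin with the known result
$$J(a) = \int_{0}^{\infty} \frac{5}{a^{2} + s^{2}} \, ds = \frac{5 \pi}{2 a}.$$

Differentiating under the integral sign with respect to $a$,
$$\frac{dJ}{da} = \int_{0}^{\infty} - \frac{10 a}{\left(a^{2} + s^{2}\right)^{2}} \, ds = - \frac{5 \pi}{2 a^{2}},$$
so $\int_{0}^{\infty} \frac{5}{\left(a^{2} + s^{2}\right)^{2}} \, ds = \frac{5 \pi}{4 a^{3}}$.

Setting $a = \frac{2}{5}$:
$$I = \frac{625 \pi}{32}.$$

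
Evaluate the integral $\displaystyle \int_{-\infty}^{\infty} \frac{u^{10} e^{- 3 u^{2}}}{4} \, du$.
$\frac{35 \sqrt{3} \sqrt{\pi}}{3456}$

Consider the simpler parametrised integral
$$J(a) = \int_{-\infty}^{\infty} \frac{e^{- a u^{2}}}{4} \, du = \frac{\sqrt{\pi}}{4 \sqrt{a}}.$$

Differentiating under the integral sign brings down a factor of $(-u^2)$:
$$\frac{dJ}{da} = \int_{-\infty}^{\infty} - \frac{u^{2} e^{- a u^{2}}}{4} \, du = - \frac{\sqrt{\pi}}{8 a^{\frac{3}{2}}}.$$

Repeating $5$ times in total — each differentiation brings down another $(-u^2)$ — gives
$$\frac{d^{5}J}{da^{5}} = \int_{-\infty}^{\infty} - \frac{u^{10} e^{- a u^{2}}}{4} \, du = - \frac{945 \sqrt{\pi}}{128 a^{\frac{11}{2}}},$$
and the integrand here is $(-1)^{5}$ times the target integrand, so $I = (-1)^{5}\,\frac{d^{5}J}{da^{5}} = \frac{945 \sqrt{\pi}}{128 a^{\frac{11}{2}}}$.

Setting $a = 3$:
$$I = \frac{35 \sqrt{3} \sqrt{\pi}}{3456}.$$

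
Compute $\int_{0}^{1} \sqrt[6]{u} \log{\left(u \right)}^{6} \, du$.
$\frac{201553920}{823543}$

Start from the elementary integral
$$J(a) = \int_{0}^{1} u^{a} \, du = \frac{1}{a + 1}.$$

Differentiating under the integral sign brings down a factor of $\ln u$:
$$\frac{dJ}{da} = \int_{0}^{1} u^{a} \log{\left(u \right)} \, du = - \frac{1}{\left(a + 1\right)^{2}}.$$

Repeating $6$ times in total — each differentiation brings down another $\ln u$ — gives
$$\frac{d^{6}J}{da^{6}} = \int_{0}^{1} u^{a} \log{\left(u \right)}^{6} \, du = \frac{720}{\left(a + 1\right)^{7}},$$
and the integrand here is exactly the target integrand, so $I = \frac{720}{\left(a + 1\right)^{7}}$.

Setting $a = \frac{1}{6}$:
$$I = \frac{201553920}{823543}.$$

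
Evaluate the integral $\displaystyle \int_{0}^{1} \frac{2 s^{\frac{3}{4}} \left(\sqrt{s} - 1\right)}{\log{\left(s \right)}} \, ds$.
$- \log{\left(\frac{49}{81} \right)}$

Replace the exponent $\frac{3}{4}$ by a parameter $a$: let $I(a) = \int_{0}^{1} \frac{2 \left(s^{\frac{5}{4}} - s^{a}\right)}{\log{\left(s \right)}} \, ds$.

Since $\dfrac{\partial}{\partial a}\,s^{a} = s^{a} \ln s$, the $\ln s$ in the denominator cancels and
$$\frac{dI}{da} = \int_{0}^{1} -2 s^{a} \, ds = -2 \left[\frac{s^{a+1}}{a+1}\right]_0^1 = - \frac{2}{a + 1}.$$

Integrating with respect to $a$ gives $I(a) = - \log{\left(\frac{16 \left(a + 1\right)^{2}}{81} \right)} + C$.

At $a = \frac{5}{4}$ the integrand is identically $0$, so $I(\frac{5}{4}) = 0$. The closed form gives $0$, hence $C = 0$.

Setting $a = \frac{3}{4}$:
$$I = - \log{\left(\frac{49}{81} \right)}.$$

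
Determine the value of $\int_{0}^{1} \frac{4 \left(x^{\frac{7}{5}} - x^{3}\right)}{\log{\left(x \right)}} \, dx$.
$- \log{\left(\frac{625}{81} \right)}$

Consider the one-parameter family: let $I(a) = \int_{0}^{1} \frac{4 \left(x^{\frac{7}{5}} - x^{a}\right)}{\log{\left(x \right)}} \, dx$.

Since $\dfrac{\partial}{\partial a}\,x^{a} = x^{a} \ln x$, the $\ln x$ in the denominator cancels and
$$\frac{dI}{da} = \int_{0}^{1} -4 x^{a} \, dx = -4 \left[\frac{x^{a+1}}{a+1}\right]_0^1 = - \frac{4}{a + 1}.$$

Integrating with respect to $a$ gives $I(a) = - \log{\left(\frac{625 \left(a + 1\right)^{4}}{20736} \right)} + C$.

At $a = \frac{7}{5}$ the integrand is identically $0$, so $I(\frac{7}{5}) = 0$. The closed form gives $0$, hence $C = 0$.

Setting $a = 3$:
$$I = - \log{\left(\frac{625}{81} \right)}.$$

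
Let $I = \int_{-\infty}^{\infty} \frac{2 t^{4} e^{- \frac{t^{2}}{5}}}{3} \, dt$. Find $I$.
$\frac{25 \sqrt{5} \sqrt{\pi}}{2}$

Begin with the known integral
$$J(a) = \int_{-\infty}^{\infty} \frac{2 e^{- a t^{2}}}{3} \, dt = \frac{2 \sqrt{\pi}}{3 \sqrt{a}}.$$

Differentiating under the integral sign brings down a factor of $(-t^2)$:
$$\frac{dJ}{da} = \int_{-\infty}^{\infty} - \frac{2 t^{2} e^{- a t^{2}}}{3} \, dt = - \frac{\sqrt{\pi}}{3 a^{\frac{3}{2}}}.$$

Repeating twice in total — each differentiation brings down another $(-t^2)$ — gives
$$\frac{d^{2}J}{da^{2}} = \int_{-\infty}^{\infty} \frac{2 t^{4} e^{- a t^{2}}}{3} \, dt = \frac{\sqrt{\pi}}{2 a^{\frac{5}{2}}},$$
and the integrand here is exactly the target integrand, so $I = \frac{\sqrt{\pi}}{2 a^{\frac{5}{2}}}$.

Setting $a = \frac{1}{5}$:
$$I = \frac{25 \sqrt{5} \sqrt{\pi}}{2}.$$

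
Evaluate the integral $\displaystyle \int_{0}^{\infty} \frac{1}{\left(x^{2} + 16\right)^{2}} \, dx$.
$\frac{\pi}{256}$

Start from the standard arctangent integral
$$J(a) = \int_{0}^{\infty} \frac{1}{a^{2} + x^{2}} \, dx = \frac{\pi}{2 a}.$$

Differentiating under the integral sign with respect to $a$,
$$\frac{dJ}{da} = \int_{0}^{\infty} - \frac{2 a}{\left(a^{2} + x^{2}\right)^{2}} \, dx = - \frac{\pi}{2 a^{2}},$$
so $\int_{0}^{\infty} \frac{1}{\left(a^{2} + x^{2}\right)^{2}} \, dx = \frac{\pi}{4 a^{3}}$.

Setting $a = 4$:
$$I = \frac{\pi}{256}.$$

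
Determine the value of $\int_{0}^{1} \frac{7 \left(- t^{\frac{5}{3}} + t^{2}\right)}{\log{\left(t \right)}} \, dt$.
$\log{\left(\frac{4782969}{2097152} \right)}$

Consider the one-parameter family: let $I(a) = \int_{0}^{1} \frac{7 \left(t^{2} - t^{a}\right)}{\log{\left(t \right)}} \, dt$.

Since $\dfrac{\partial}{\partial a}\,t^{a} = t^{a} \ln t$, the $\ln t$ in the denominator cancels and
$$\frac{dI}{da} = \int_{0}^{1} -7 t^{a} \, dt = -7 \left[\frac{t^{a+1}}{a+1}\right]_0^1 = - \frac{7}{a + 1}.$$

Integrating with respect to $a$ gives $I(a) = \log{\left(\frac{2187}{\left(a + 1\right)^{7}} \right)} + C$.

At $a = 2$ the integrand is identically $0$, so $I(2) = 0$. The closed form gives $0$, hence $C = 0$.

Setting $a = \frac{5}{3}$:
$$I = \log{\left(\frac{4782969}{2097152} \right)}.$$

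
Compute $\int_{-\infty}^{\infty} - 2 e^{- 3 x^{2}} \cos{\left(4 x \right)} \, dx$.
$- \frac{2 \sqrt{3} \sqrt{\pi}}{3 e^{\frac{4}{3}}}$

Define $I(b) = \int_{-\infty}^{\infty} - 2 e^{- 3 x^{2}} \cos{\left(b x \right)} \, dx$.

Differentiating under the integral sign,
$$I'(b) = \int_{-\infty}^{\infty} 2 x e^{- 3 x^{2}} \sin{\left(b x \right)} \, dx.$$

Integrate $\int_{-\infty}^{\infty} x \sin(b x)\, e^{- 3 x^{2}}\, dx$ by parts with $u = \sin(b x)$ and $dv = x\, e^{- 3 x^{2}}\, dx$, giving $v = - \frac{e^{- 3 x^{2}}}{6}$. The boundary term vanishes and
$$\int_{-\infty}^{\infty} x \sin(b x)\, e^{- 3 x^{2}}\, dx = \frac{b}{6} \int_{-\infty}^{\infty} \cos(b x)\, e^{- 3 x^{2}}\, dx,$$
so $I'(b) = - \frac{b}{6}\, I(b)$.

This is a separable first-order ODE; solving with the initial condition $I(0) = \int_{-\infty}^{\infty} - 2 e^{- 3 x^{2}}\,dx = - \frac{2 \sqrt{3} \sqrt{\pi}}{3}$ gives
$$I(b) = - \frac{2 \sqrt{3} \sqrt{\pi} e^{- \frac{b^{2}}{12}}}{3}.$$

Setting $b = 4$:
$$I = - \frac{2 \sqrt{3} \sqrt{\pi}}{3 e^{\frac{4}{3}}}.$$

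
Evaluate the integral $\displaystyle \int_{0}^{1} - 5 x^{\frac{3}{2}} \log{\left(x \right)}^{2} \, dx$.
$- \frac{16}{25}$

Start from the elementary integral
$$J(a) = \int_{0}^{1} - 5 x^{a} \, dx = - \frac{5}{a + 1}.$$

Differentiating under the integral sign brings down a factor of $\ln x$:
$$\frac{dJ}{da} = \int_{0}^{1} - 5 x^{a} \log{\left(x \right)} \, dx = \frac{5}{\left(a + 1\right)^{2}}.$$

Repeating twice in total — each differentiation brings down another $\ln x$ — gives
$$\frac{d^{2}J}{da^{2}} = \int_{0}^{1} - 5 x^{a} \log{\left(x \right)}^{2} \, dx = - \frac{10}{\left(a + 1\right)^{3}},$$
and the integrand here is exactly the target integrand, so $I = - \frac{10}{\left(a + 1\right)^{3}}$.

Setting $a = \frac{3}{2}$:
$$I = - \frac{16}{25}.$$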